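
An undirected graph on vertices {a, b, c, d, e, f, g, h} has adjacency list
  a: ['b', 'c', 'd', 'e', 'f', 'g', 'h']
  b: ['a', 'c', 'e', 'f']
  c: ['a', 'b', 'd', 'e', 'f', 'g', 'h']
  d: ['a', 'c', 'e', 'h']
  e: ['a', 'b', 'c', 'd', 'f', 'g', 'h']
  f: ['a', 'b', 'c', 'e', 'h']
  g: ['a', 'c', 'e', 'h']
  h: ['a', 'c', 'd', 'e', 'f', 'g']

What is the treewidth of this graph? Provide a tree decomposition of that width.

Treewidth 4.
Bags: B1 = {a, c, e, f, h}  B2 = {a, c, e, g, h}  B3 = {a, b, c, e, f}  B4 = {a, c, d, e, h}
Tree: B1–B2, B1–B3, B1–B4

The largest bag has 5 vertices, giving width 4; this decomposition certifies tw(G) ≤ 4. On the other hand G contains the 5-clique {a, c, d, e, h}. A clique must lie in a single bag of any decomposition, so no decomposition can have width below 4. Therefore the treewidth is 4.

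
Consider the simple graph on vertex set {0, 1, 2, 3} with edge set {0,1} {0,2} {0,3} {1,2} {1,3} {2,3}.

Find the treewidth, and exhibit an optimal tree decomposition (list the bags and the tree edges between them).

With just one bag of size 4, the width is 4 − 1 = 3, so tw(G) ≤ 3. On the other hand G contains the 4-clique {0, 1, 2, 3}. A clique must lie in a single bag of any decomposition, so no decomposition can have width below 3. The upper and lower bounds meet at 3, so that is the treewidth.

Treewidth 3.
Bags: B1 = {0, 1, 2, 3}
Tree: (single bag)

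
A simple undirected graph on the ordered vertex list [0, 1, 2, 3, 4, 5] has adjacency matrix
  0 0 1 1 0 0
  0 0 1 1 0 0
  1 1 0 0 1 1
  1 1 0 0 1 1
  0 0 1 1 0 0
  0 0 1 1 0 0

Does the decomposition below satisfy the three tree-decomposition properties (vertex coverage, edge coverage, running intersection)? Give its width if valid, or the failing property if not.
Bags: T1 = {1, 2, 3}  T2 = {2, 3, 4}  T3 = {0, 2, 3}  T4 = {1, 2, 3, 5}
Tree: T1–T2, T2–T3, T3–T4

A tree decomposition must satisfy three properties: every vertex lies in some bag; for every edge, both endpoints lie together in some bag; and for every vertex, the bags containing it form a connected subtree. Here bags containing vertex 1 are not connected in the tree, so the decomposition is invalid.

No — bags containing vertex 1 are not connected in the tree.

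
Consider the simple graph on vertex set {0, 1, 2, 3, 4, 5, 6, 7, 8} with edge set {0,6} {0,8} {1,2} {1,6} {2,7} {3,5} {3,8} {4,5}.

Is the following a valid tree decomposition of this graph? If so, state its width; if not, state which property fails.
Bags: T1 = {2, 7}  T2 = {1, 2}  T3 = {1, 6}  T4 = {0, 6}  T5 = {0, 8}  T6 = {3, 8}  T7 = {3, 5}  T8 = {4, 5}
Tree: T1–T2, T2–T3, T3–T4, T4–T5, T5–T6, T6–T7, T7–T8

Yes; width 1.

Every vertex of G appears in some bag (union = {0, 1, 2, 3, 4, 5, 6, 7, 8}); every edge is covered by a bag; and for each vertex v the set of bags containing v is connected in the bag tree. The decomposition is therefore valid. The largest bag has 2 vertices, so the width is 1.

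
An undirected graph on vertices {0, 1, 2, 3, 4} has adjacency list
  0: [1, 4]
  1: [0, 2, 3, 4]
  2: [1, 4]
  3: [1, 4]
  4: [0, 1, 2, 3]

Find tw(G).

A width-2 tree decomposition is:
Bags: B1 = {1, 3, 4}  B2 = {1, 2, 4}  B3 = {0, 1, 4}
Tree: B1–B2, B2–B3
Every bag has size at most 3, so the width is 3 − 1 = 2 and tw(G) ≤ 2. For the lower bound, the 3 vertices {0, 1, 4} are pairwise adjacent, and any tree decomposition puts a clique entirely inside one bag — forcing width ≥ 2. The upper and lower bounds meet at 2, so that is the treewidth.

2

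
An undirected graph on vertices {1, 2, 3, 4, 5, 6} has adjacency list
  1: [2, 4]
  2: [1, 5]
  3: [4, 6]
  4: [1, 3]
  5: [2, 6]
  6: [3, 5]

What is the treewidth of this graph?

2

A width-2 tree decomposition is:
Bags: B1 = {2, 5, 6}  B2 = {1, 2, 6}  B3 = {1, 4, 6}  B4 = {3, 4, 6}
Tree: B1–B2, B2–B3, B3–B4
The largest bag has 3 vertices, giving width 2; this decomposition certifies tw(G) ≤ 2. Since 6–5–2–1–4–3–6 is a cycle in G, G is not acyclic. Forests are exactly the graphs of treewidth ≤ 1, so tw(G) ≥ 2. Hence tw(G) = 2 exactly.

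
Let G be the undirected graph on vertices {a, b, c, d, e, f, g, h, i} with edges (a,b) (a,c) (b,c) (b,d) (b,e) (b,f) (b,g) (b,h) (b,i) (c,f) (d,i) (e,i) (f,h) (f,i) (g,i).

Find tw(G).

A width-2 tree decomposition is:
Bags: B1 = {b, c, f}  B2 = {a, b, c}  B3 = {b, f, i}  B4 = {b, f, h}  B5 = {b, e, i}  B6 = {b, g, i}  B7 = {b, d, i}
Tree: B1–B2, B1–B3, B3–B4, B3–B5, B5–B6, B3–B7
Every bag has size at most 3, so the width is 3 − 1 = 2 and tw(G) ≤ 2. For the lower bound, the 3 vertices {b, f, h} are pairwise adjacent, and any tree decomposition puts a clique entirely inside one bag — forcing width ≥ 2. Therefore the treewidth is 2.

2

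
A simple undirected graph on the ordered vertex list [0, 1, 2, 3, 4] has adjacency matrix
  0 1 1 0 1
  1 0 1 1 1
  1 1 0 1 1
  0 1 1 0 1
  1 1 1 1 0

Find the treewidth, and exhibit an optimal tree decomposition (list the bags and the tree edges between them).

Treewidth 3.
One such decomposition:
Bags: B1 = {1, 2, 3, 4}  B2 = {0, 1, 2, 4}
Tree: B1–B2

Each bag holds 4 vertices, so the decomposition has width 3, which upper-bounds the treewidth. Conversely, {0, 1, 2, 4} is a clique of size 4, and the vertices of any clique must share a bag in every tree decomposition; so some bag has ≥ 4 vertices and tw(G) ≥ 3. Therefore the treewidth is 3.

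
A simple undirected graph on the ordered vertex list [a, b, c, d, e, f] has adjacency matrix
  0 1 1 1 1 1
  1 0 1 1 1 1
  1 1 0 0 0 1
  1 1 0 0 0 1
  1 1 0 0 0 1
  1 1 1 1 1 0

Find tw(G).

3

A width-3 tree decomposition is:
Bags: B1 = {a, b, c, f}  B2 = {a, b, e, f}  B3 = {a, b, d, f}
Tree: B1–B2, B2–B3
Every bag has size at most 4, so the width is 4 − 1 = 3 and tw(G) ≤ 3. For the lower bound, the 4 vertices {a, b, d, f} are pairwise adjacent, and any tree decomposition puts a clique entirely inside one bag — forcing width ≥ 3. Therefore the treewidth is 3.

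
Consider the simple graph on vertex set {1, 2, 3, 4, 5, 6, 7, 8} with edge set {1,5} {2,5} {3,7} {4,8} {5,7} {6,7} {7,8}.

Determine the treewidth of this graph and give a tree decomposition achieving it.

The largest bag has 2 vertices, giving width 1; this decomposition certifies tw(G) ≤ 1. Any graph with an edge has treewidth ≥ 1, and G has the edge 2–5. Hence tw(G) = 1 exactly.

Treewidth 1.
Bags: B1 = {2, 5}  B2 = {1, 5}  B3 = {5, 7}  B4 = {3, 7}  B5 = {7, 8}  B6 = {6, 7}  B7 = {4, 8}
Tree: B1–B2, B2–B3, B3–B4, B3–B5, B5–B6, B5–B7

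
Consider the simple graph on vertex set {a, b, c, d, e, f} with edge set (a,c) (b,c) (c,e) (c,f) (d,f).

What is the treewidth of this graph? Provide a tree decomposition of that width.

The largest bag has 2 vertices, giving width 1; this decomposition certifies tw(G) ≤ 1. G has an edge, so its treewidth is at least 1. Therefore the treewidth is 1.

Treewidth 1.
Bags: B1 = {a, c}  B2 = {c, e}  B3 = {c, f}  B4 = {d, f}  B5 = {b, c}
Tree: B1–B2, B2–B3, B3–B4, B3–B5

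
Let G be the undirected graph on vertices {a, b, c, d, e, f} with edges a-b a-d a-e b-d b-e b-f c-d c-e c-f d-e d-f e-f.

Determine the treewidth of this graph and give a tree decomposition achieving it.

Treewidth 3.
One such decomposition:
Bags: B1 = {a, b, d, e}  B2 = {b, d, e, f}  B3 = {c, d, e, f}
Tree: B1–B2, B2–B3

The largest bag has 4 vertices, giving width 3; this decomposition certifies tw(G) ≤ 3. On the other hand G contains the 4-clique {c, d, e, f}. A clique must lie in a single bag of any decomposition, so no decomposition can have width below 3. Therefore the treewidth is 3.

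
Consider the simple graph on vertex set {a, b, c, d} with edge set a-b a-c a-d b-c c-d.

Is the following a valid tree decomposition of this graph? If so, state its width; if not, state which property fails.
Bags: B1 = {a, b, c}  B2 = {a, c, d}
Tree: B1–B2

Checking the three conditions: (i) the bags cover all of {a, b, c, d}; (ii) for each edge, some bag contains both endpoints; (iii) the bags containing any fixed vertex form a subtree. All hold, so the decomposition is valid with width 3 − 1 = 2.

Yes; width 2.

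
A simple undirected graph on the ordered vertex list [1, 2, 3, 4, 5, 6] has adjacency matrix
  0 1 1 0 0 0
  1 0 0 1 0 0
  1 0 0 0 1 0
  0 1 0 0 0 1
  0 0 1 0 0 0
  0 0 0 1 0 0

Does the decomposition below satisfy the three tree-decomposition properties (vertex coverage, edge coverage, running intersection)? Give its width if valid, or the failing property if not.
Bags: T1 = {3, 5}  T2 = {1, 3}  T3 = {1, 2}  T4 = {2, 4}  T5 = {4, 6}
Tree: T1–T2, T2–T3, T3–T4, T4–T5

Vertex coverage: the bags together contain {1, 2, 3, 4, 5, 6}, the full vertex set. Edge coverage: each edge of G has both endpoints in at least one bag. Running intersection: for every vertex, the bags containing it form a connected subtree. All three properties hold, so this is a valid tree decomposition of width max|bag| − 1 = 1, and hence tw(G) ≤ 1.

Yes; width 1.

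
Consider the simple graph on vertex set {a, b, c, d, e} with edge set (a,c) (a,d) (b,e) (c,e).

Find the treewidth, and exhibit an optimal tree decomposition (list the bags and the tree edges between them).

Treewidth 1.
Bags: B1 = {b, e}  B2 = {c, e}  B3 = {a, c}  B4 = {a, d}
Tree: B1–B2, B2–B3, B3–B4

The largest bag has 2 vertices, giving width 1; this decomposition certifies tw(G) ≤ 1. Any graph with an edge has treewidth ≥ 1, and G has the edge b–e. Therefore the treewidth is 1.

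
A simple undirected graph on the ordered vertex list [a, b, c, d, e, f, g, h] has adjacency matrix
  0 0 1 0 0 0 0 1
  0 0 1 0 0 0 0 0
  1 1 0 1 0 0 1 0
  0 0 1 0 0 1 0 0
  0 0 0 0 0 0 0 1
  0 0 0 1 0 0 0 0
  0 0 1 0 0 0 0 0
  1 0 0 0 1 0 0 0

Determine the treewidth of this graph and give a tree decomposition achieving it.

Treewidth 1.
Bags: B1 = {c, d}  B2 = {d, f}  B3 = {c, g}  B4 = {a, c}  B5 = {a, h}  B6 = {b, c}  B7 = {e, h}
Tree: B1–B2, B1–B3, B3–B4, B4–B5, B4–B6, B5–B7

Every bag has size at most 2, so the width is 2 − 1 = 1 and tw(G) ≤ 1. Since G has at least one edge (e.g. d–c), it is not an edgeless graph, so tw(G) ≥ 1. Therefore the treewidth is 1.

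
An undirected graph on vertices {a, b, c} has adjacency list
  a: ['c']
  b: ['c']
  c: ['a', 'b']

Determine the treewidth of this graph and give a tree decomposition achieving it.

The largest bag has 2 vertices, giving width 1; this decomposition certifies tw(G) ≤ 1. Since G has at least one edge (e.g. a–c), it is not an edgeless graph, so tw(G) ≥ 1. Hence tw(G) = 1 exactly.

Treewidth 1.
Bags: B1 = {a, c}  B2 = {b, c}
Tree: B1–B2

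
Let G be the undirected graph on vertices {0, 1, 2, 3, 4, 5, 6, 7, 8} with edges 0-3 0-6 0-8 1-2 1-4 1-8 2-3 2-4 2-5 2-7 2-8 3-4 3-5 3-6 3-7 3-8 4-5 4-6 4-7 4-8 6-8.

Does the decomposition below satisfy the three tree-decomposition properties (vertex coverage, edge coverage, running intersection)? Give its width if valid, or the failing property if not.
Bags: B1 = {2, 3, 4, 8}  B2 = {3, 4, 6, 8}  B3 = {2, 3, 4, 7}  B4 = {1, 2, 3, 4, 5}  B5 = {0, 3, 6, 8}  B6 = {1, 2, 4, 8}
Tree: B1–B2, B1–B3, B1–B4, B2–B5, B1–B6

A tree decomposition must satisfy three properties: every vertex lies in some bag; for every edge, both endpoints lie together in some bag; and for every vertex, the bags containing it form a connected subtree. Here bags containing vertex 1 are not connected in the tree, so the decomposition is invalid.

No — bags containing vertex 1 are not connected in the tree.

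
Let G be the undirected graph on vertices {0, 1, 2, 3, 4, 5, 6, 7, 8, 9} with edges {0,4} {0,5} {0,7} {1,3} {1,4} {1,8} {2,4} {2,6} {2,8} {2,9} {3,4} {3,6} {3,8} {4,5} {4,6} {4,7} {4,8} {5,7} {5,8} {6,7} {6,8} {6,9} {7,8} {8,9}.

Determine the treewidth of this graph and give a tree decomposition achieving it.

The largest bag has 4 vertices, giving width 3; this decomposition certifies tw(G) ≤ 3. On the other hand G contains the 4-clique {2, 6, 8, 9}. A clique must lie in a single bag of any decomposition, so no decomposition can have width below 3. Hence tw(G) = 3 exactly.

Treewidth 3.
One optimal decomposition is:
Bags: B1 = {4, 5, 7, 8}  B2 = {0, 4, 5, 7}  B3 = {4, 6, 7, 8}  B4 = {2, 4, 6, 8}  B5 = {2, 6, 8, 9}  B6 = {3, 4, 6, 8}  B7 = {1, 3, 4, 8}
Tree: B1–B2, B1–B3, B3–B4, B4–B5, B3–B6, B6–B7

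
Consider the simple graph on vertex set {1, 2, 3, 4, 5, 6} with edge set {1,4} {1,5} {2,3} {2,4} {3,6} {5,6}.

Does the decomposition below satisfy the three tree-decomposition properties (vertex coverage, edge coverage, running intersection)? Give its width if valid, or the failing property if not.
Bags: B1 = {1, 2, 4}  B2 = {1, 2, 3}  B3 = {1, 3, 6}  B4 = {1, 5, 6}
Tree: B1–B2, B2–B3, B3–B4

Yes; width 2.

Every vertex of G appears in some bag (union = {1, 2, 3, 4, 5, 6}); every edge is covered by a bag; and for each vertex v the set of bags containing v is connected in the bag tree. The decomposition is therefore valid. The largest bag has 3 vertices, so the width is 2.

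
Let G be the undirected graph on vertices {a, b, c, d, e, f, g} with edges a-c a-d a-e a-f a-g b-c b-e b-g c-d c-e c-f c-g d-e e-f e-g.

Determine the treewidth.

A width-3 tree decomposition is:
Bags: B1 = {a, c, e, f}  B2 = {a, c, d, e}  B3 = {a, c, e, g}  B4 = {b, c, e, g}
Tree: B1–B2, B2–B3, B3–B4
The largest bag has 4 vertices, giving width 3; this decomposition certifies tw(G) ≤ 3. On the other hand G contains the 4-clique {a, c, d, e}. A clique must lie in a single bag of any decomposition, so no decomposition can have width below 3. Therefore the treewidth is 3.

3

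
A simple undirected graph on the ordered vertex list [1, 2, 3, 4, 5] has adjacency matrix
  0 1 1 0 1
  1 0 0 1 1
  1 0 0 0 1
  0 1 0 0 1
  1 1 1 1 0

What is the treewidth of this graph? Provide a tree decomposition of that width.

Treewidth 2.
One such decomposition:
Bags: B1 = {1, 3, 5}  B2 = {1, 2, 5}  B3 = {2, 4, 5}
Tree: B1–B2, B2–B3

The largest bag has 3 vertices, giving width 2; this decomposition certifies tw(G) ≤ 2. Conversely, {1, 2, 5} is a clique of size 3, and the vertices of any clique must share a bag in every tree decomposition; so some bag has ≥ 3 vertices and tw(G) ≥ 2. The upper and lower bounds meet at 2, so that is the treewidth.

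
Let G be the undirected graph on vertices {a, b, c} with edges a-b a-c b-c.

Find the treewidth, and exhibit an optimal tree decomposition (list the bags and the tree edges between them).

With just one bag of size 3, the width is 3 − 1 = 2, so tw(G) ≤ 2. For the lower bound, the 3 vertices {a, b, c} are pairwise adjacent, and any tree decomposition puts a clique entirely inside one bag — forcing width ≥ 2. Hence tw(G) = 2 exactly.

Treewidth 2.
One such decomposition:
Bags: B1 = {a, b, c}
Tree: (single bag)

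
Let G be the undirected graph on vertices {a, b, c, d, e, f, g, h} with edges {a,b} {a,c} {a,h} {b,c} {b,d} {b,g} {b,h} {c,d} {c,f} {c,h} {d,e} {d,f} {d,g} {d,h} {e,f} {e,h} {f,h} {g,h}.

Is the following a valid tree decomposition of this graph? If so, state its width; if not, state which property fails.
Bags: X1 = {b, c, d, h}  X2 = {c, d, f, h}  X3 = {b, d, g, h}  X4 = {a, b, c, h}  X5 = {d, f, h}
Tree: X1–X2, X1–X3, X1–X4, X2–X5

A tree decomposition must satisfy three properties: every vertex lies in some bag; for every edge, both endpoints lie together in some bag; and for every vertex, the bags containing it form a connected subtree. Here vertex e appears in no bag, so the decomposition is invalid.

No — vertex e appears in no bag.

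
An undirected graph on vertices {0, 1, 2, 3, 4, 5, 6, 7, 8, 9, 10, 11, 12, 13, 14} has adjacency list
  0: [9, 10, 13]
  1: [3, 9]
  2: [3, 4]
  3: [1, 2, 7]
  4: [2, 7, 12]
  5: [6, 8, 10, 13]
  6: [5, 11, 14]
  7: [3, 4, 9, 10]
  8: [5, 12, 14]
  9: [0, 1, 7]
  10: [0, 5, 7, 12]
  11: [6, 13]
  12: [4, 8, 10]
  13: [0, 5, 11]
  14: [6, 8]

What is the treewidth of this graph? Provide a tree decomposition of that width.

Every bag has size at most 4, so the width is 4 − 1 = 3 and tw(G) ≤ 3. For the lower bound: the 4 vertex sets {6,11,14}, {13}, {5}, {0,8,10,12} are disjoint, each induces a connected subgraph, and every pair is joined by at least one edge of G. Contracting each set to a single vertex therefore yields K_{4} as a minor, and since treewidth is minor-monotone, tw(G) ≥ tw(K_{4}) = 3. Therefore the treewidth is 3.

Treewidth 3.
Bags: B1 = {6, 11, 13, 14}  B2 = {5, 6, 13, 14}  B3 = {5, 8, 13, 14}  B4 = {0, 5, 8, 13}  B5 = {0, 5, 8, 10}  B6 = {0, 8, 10, 12}  B7 = {0, 9, 10, 12}  B8 = {7, 9, 10, 12}  B9 = {4, 7, 9, 12}  B10 = {1, 4, 7, 9}  B11 = {1, 3, 4, 7}  B12 = {1, 2, 3, 4}
Tree: B1–B2, B2–B3, B3–B4, B4–B5, B5–B6, B6–B7, B7–B8, B8–B9, B9–B10, B10–B11, B11–B12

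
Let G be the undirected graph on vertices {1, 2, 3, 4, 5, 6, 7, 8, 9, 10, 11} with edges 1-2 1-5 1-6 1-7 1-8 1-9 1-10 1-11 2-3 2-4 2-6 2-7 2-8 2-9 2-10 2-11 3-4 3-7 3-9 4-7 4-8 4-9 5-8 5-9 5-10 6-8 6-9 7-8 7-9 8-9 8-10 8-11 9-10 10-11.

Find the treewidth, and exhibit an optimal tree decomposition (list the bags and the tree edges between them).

Treewidth 4.
One optimal decomposition is:
Bags: B1 = {2, 4, 7, 8, 9}  B2 = {1, 2, 7, 8, 9}  B3 = {1, 2, 8, 9, 10}  B4 = {1, 5, 8, 9, 10}  B5 = {2, 3, 4, 7, 9}  B6 = {1, 2, 8, 10, 11}  B7 = {1, 2, 6, 8, 9}
Tree: B1–B2, B2–B3, B3–B4, B1–B5, B3–B6, B3–B7

The largest bag has 5 vertices, giving width 4; this decomposition certifies tw(G) ≤ 4. For the lower bound, the 5 vertices {1, 2, 8, 9, 10} are pairwise adjacent, and any tree decomposition puts a clique entirely inside one bag — forcing width ≥ 4. Therefore the treewidth is 4.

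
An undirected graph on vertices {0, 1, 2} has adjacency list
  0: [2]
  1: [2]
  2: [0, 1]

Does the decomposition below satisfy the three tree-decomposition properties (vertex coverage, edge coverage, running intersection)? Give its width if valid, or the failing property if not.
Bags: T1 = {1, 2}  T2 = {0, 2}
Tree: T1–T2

Yes; width 1.

Every vertex of G appears in some bag (union = {0, 1, 2}); every edge is covered by a bag; and for each vertex v the set of bags containing v is connected in the bag tree. The decomposition is therefore valid. The largest bag has 2 vertices, so the width is 1.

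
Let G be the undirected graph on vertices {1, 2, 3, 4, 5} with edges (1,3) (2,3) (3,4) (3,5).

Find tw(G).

A width-1 tree decomposition is:
Bags: B1 = {3, 4}  B2 = {3, 5}  B3 = {2, 3}  B4 = {1, 3}
Tree: B1–B2, B2–B3, B1–B4
Each bag holds 2 vertices, so the decomposition has width 1, which upper-bounds the treewidth. Since G has at least one edge (e.g. 3–4), it is not an edgeless graph, so tw(G) ≥ 1. Therefore the treewidth is 1.

1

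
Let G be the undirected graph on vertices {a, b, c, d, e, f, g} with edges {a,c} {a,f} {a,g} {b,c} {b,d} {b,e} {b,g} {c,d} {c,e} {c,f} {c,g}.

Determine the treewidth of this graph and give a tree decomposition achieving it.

Each bag holds 3 vertices, so the decomposition has width 2, which upper-bounds the treewidth. For the lower bound, the 3 vertices {a, c, g} are pairwise adjacent, and any tree decomposition puts a clique entirely inside one bag — forcing width ≥ 2. Combining the bounds, tw(G) = 2.

Treewidth 2.
One optimal decomposition is:
Bags: B1 = {a, c, g}  B2 = {b, c, g}  B3 = {b, c, d}  B4 = {a, c, f}  B5 = {b, c, e}
Tree: B1–B2, B2–B3, B1–B4, B2–B5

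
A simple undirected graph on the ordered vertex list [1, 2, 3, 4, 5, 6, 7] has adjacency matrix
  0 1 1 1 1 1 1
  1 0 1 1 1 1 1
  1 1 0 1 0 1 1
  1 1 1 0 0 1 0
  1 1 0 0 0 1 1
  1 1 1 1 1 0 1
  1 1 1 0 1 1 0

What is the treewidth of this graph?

4

A width-4 tree decomposition is:
Bags: B1 = {1, 2, 3, 6, 7}  B2 = {1, 2, 3, 4, 6}  B3 = {1, 2, 5, 6, 7}
Tree: B1–B2, B1–B3
Each bag holds 5 vertices, so the decomposition has width 4, which upper-bounds the treewidth. On the other hand G contains the 5-clique {1, 2, 3, 4, 6}. A clique must lie in a single bag of any decomposition, so no decomposition can have width below 4. Therefore the treewidth is 4.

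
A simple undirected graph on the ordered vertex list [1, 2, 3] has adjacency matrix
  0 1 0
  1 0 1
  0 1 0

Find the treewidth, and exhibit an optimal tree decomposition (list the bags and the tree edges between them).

The largest bag has 2 vertices, giving width 1; this decomposition certifies tw(G) ≤ 1. G has an edge, so its treewidth is at least 1. Combining the bounds, tw(G) = 1.

Treewidth 1.
One such decomposition:
Bags: B1 = {1, 2}  B2 = {2, 3}
Tree: B1–B2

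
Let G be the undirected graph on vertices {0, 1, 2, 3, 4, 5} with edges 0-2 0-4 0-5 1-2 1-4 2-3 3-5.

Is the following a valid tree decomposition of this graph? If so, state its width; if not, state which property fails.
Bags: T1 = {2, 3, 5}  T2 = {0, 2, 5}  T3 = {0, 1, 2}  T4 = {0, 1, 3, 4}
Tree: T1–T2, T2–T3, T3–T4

No — bags containing vertex 3 are not connected in the tree.

A tree decomposition must satisfy three properties: every vertex lies in some bag; for every edge, both endpoints lie together in some bag; and for every vertex, the bags containing it form a connected subtree. Here bags containing vertex 3 are not connected in the tree, so the decomposition is invalid.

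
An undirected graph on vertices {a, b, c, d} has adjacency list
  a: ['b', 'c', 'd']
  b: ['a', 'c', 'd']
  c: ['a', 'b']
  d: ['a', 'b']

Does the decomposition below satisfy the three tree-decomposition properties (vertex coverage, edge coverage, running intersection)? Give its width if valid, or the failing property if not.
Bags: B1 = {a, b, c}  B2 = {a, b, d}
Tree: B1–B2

Yes; width 2.

Vertex coverage: the bags together contain {a, b, c, d}, the full vertex set. Edge coverage: each edge of G has both endpoints in at least one bag. Running intersection: for every vertex, the bags containing it form a connected subtree. All three properties hold, so this is a valid tree decomposition of width max|bag| − 1 = 2, and hence tw(G) ≤ 2.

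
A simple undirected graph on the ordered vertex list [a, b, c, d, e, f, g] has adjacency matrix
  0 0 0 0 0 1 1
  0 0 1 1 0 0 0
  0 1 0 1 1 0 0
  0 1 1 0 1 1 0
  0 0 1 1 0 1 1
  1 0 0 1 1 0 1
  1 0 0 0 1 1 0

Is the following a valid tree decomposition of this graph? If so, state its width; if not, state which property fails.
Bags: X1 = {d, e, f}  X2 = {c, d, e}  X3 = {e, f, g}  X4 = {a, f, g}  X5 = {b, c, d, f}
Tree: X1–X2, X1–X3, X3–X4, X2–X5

A tree decomposition must satisfy three properties: every vertex lies in some bag; for every edge, both endpoints lie together in some bag; and for every vertex, the bags containing it form a connected subtree. Here bags containing vertex f are not connected in the tree, so the decomposition is invalid.

No — bags containing vertex f are not connected in the tree.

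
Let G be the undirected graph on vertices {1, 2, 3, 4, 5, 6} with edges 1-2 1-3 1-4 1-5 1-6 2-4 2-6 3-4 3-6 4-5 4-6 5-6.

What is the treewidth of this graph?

A width-3 tree decomposition is:
Bags: B1 = {1, 3, 4, 6}  B2 = {1, 2, 4, 6}  B3 = {1, 4, 5, 6}
Tree: B1–B2, B2–B3
Every bag has size at most 4, so the width is 4 − 1 = 3 and tw(G) ≤ 3. On the other hand G contains the 4-clique {1, 2, 4, 6}. A clique must lie in a single bag of any decomposition, so no decomposition can have width below 3. Therefore the treewidth is 3.

3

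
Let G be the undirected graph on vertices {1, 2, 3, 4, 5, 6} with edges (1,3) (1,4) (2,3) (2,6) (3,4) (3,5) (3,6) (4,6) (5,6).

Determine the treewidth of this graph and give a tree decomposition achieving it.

Treewidth 2.
Bags: B1 = {2, 3, 6}  B2 = {3, 4, 6}  B3 = {3, 5, 6}  B4 = {1, 3, 4}
Tree: B1–B2, B2–B3, B2–B4

The largest bag has 3 vertices, giving width 2; this decomposition certifies tw(G) ≤ 2. Conversely, {1, 3, 4} is a clique of size 3, and the vertices of any clique must share a bag in every tree decomposition; so some bag has ≥ 3 vertices and tw(G) ≥ 2. Hence tw(G) = 2 exactly.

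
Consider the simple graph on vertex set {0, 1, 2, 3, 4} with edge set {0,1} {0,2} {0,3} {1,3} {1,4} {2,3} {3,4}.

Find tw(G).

2

A width-2 tree decomposition is:
Bags: B1 = {0, 1, 3}  B2 = {1, 3, 4}  B3 = {0, 2, 3}
Tree: B1–B2, B1–B3
Every bag has size at most 3, so the width is 3 − 1 = 2 and tw(G) ≤ 2. For the lower bound, the 3 vertices {0, 1, 3} are pairwise adjacent, and any tree decomposition puts a clique entirely inside one bag — forcing width ≥ 2. Therefore the treewidth is 2.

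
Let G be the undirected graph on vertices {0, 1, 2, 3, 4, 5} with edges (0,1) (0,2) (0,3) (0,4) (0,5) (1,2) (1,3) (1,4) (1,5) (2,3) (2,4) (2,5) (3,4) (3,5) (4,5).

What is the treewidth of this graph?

5

A width-5 tree decomposition is:
Bags: B1 = {0, 1, 2, 3, 4, 5}
Tree: (single bag)
With just one bag of size 6, the width is 6 − 1 = 5, so tw(G) ≤ 5. For the lower bound, the 6 vertices {0, 1, 2, 3, 4, 5} are pairwise adjacent, and any tree decomposition puts a clique entirely inside one bag — forcing width ≥ 5. Hence tw(G) = 5 exactly.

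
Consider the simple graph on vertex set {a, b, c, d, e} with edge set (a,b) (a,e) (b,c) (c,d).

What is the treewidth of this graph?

A width-1 tree decomposition is:
Bags: B1 = {a, e}  B2 = {a, b}  B3 = {b, c}  B4 = {c, d}
Tree: B1–B2, B2–B3, B3–B4
Every bag has size at most 2, so the width is 2 − 1 = 1 and tw(G) ≤ 1. Any graph with an edge has treewidth ≥ 1, and G has the edge e–a. Hence tw(G) = 1 exactly.

1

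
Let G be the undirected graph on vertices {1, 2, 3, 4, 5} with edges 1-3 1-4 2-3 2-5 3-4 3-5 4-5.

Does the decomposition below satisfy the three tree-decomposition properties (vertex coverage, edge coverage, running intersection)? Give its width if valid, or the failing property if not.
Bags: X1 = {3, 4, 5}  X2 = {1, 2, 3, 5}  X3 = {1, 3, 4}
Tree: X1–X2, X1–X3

A tree decomposition must satisfy three properties: every vertex lies in some bag; for every edge, both endpoints lie together in some bag; and for every vertex, the bags containing it form a connected subtree. Here bags containing vertex 1 are not connected in the tree, so the decomposition is invalid.

No — bags containing vertex 1 are not connected in the tree.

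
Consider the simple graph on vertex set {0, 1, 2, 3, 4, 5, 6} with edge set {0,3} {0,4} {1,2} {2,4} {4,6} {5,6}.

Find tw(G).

1

A width-1 tree decomposition is:
Bags: B1 = {2, 4}  B2 = {0, 4}  B3 = {0, 3}  B4 = {4, 6}  B5 = {1, 2}  B6 = {5, 6}
Tree: B1–B2, B2–B3, B1–B4, B1–B5, B4–B6
The largest bag has 2 vertices, giving width 1; this decomposition certifies tw(G) ≤ 1. Any graph with an edge has treewidth ≥ 1, and G has the edge 4–2. Hence tw(G) = 1 exactly.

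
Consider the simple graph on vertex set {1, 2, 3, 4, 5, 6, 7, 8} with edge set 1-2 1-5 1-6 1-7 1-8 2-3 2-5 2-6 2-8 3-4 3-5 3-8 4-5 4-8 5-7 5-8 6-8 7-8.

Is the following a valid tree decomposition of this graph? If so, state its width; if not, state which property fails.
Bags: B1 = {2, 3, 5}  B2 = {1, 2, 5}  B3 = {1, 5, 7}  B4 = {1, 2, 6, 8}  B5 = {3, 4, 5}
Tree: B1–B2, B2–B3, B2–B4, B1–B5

A tree decomposition must satisfy three properties: every vertex lies in some bag; for every edge, both endpoints lie together in some bag; and for every vertex, the bags containing it form a connected subtree. Here edge (8,5) lies in no bag, so the decomposition is invalid.

No — edge (8,5) lies in no bag.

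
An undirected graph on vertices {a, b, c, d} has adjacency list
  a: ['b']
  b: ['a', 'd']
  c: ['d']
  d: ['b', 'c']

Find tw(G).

1

A width-1 tree decomposition is:
Bags: B1 = {c, d}  B2 = {b, d}  B3 = {a, b}
Tree: B1–B2, B2–B3
Every bag has size at most 2, so the width is 2 − 1 = 1 and tw(G) ≤ 1. Any graph with an edge has treewidth ≥ 1, and G has the edge c–d. Hence tw(G) = 1 exactly.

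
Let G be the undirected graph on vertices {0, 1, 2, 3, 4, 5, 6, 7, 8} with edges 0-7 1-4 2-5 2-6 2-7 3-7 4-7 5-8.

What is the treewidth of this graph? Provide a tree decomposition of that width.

Treewidth 1.
One optimal decomposition is:
Bags: B1 = {3, 7}  B2 = {2, 7}  B3 = {4, 7}  B4 = {2, 6}  B5 = {2, 5}  B6 = {0, 7}  B7 = {1, 4}  B8 = {5, 8}
Tree: B1–B2, B1–B3, B2–B4, B2–B5, B2–B6, B3–B7, B5–B8

Every bag has size at most 2, so the width is 2 − 1 = 1 and tw(G) ≤ 1. Since G has at least one edge (e.g. 7–3), it is not an edgeless graph, so tw(G) ≥ 1. Hence tw(G) = 1 exactly.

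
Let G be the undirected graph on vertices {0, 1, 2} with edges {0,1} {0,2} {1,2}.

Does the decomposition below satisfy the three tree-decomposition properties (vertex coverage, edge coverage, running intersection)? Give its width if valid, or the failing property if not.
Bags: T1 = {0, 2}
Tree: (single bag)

No — vertex 1 appears in no bag.

A tree decomposition must satisfy three properties: every vertex lies in some bag; for every edge, both endpoints lie together in some bag; and for every vertex, the bags containing it form a connected subtree. Here vertex 1 appears in no bag, so the decomposition is invalid.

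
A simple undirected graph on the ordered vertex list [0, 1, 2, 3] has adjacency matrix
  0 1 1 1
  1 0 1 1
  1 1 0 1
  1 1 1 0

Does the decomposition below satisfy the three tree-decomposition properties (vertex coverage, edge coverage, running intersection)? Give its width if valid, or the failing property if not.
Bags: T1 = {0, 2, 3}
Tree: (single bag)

No — vertex 1 appears in no bag.

A tree decomposition must satisfy three properties: every vertex lies in some bag; for every edge, both endpoints lie together in some bag; and for every vertex, the bags containing it form a connected subtree. Here vertex 1 appears in no bag, so the decomposition is invalid.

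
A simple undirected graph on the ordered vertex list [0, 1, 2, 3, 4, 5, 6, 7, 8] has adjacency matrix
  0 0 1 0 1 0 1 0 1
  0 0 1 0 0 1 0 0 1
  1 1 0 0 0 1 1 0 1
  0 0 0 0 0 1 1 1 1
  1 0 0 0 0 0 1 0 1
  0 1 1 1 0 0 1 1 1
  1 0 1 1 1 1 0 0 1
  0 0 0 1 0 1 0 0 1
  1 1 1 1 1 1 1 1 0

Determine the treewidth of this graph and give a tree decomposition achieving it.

Every bag has size at most 4, so the width is 4 − 1 = 3 and tw(G) ≤ 3. On the other hand G contains the 4-clique {0, 2, 6, 8}. A clique must lie in a single bag of any decomposition, so no decomposition can have width below 3. The upper and lower bounds meet at 3, so that is the treewidth.

Treewidth 3.
Bags: B1 = {0, 4, 6, 8}  B2 = {0, 2, 6, 8}  B3 = {2, 5, 6, 8}  B4 = {1, 2, 5, 8}  B5 = {3, 5, 6, 8}  B6 = {3, 5, 7, 8}
Tree: B1–B2, B2–B3, B3–B4, B3–B5, B5–B6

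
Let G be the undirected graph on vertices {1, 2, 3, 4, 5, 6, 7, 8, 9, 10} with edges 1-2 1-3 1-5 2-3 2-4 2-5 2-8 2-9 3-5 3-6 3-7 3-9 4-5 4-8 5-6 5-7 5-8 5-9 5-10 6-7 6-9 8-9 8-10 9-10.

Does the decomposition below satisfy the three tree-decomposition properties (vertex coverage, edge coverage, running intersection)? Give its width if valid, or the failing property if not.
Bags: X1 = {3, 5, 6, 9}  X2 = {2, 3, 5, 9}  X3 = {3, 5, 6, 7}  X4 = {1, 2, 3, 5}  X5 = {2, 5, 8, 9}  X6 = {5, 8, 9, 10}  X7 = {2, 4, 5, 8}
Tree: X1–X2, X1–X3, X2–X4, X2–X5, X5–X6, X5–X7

Yes; width 3.

Every vertex of G appears in some bag (union = {1, 2, 3, 4, 5, 6, 7, 8, 9, 10}); every edge is covered by a bag; and for each vertex v the set of bags containing v is connected in the bag tree. The decomposition is therefore valid. The largest bag has 4 vertices, so the width is 3.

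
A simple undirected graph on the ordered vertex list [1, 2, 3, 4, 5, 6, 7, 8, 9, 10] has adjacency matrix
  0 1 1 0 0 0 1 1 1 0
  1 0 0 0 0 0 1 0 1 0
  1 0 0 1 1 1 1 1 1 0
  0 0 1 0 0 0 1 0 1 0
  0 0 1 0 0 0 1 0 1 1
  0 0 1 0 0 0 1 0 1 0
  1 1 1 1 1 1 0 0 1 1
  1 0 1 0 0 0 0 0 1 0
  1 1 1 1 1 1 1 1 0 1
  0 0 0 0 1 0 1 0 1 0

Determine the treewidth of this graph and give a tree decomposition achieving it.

Treewidth 3.
Bags: B1 = {3, 6, 7, 9}  B2 = {3, 5, 7, 9}  B3 = {3, 4, 7, 9}  B4 = {1, 3, 7, 9}  B5 = {1, 3, 8, 9}  B6 = {1, 2, 7, 9}  B7 = {5, 7, 9, 10}
Tree: B1–B2, B1–B3, B2–B4, B4–B5, B4–B6, B2–B7

Every bag has size at most 4, so the width is 4 − 1 = 3 and tw(G) ≤ 3. Conversely, {1, 3, 8, 9} is a clique of size 4, and the vertices of any clique must share a bag in every tree decomposition; so some bag has ≥ 4 vertices and tw(G) ≥ 3. The upper and lower bounds meet at 3, so that is the treewidth.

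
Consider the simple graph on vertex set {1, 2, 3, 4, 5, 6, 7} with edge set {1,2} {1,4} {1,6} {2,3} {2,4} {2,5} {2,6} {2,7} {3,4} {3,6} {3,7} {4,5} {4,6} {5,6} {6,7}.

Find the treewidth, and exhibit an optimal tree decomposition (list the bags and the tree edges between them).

Treewidth 3.
Bags: B1 = {2, 3, 4, 6}  B2 = {1, 2, 4, 6}  B3 = {2, 3, 6, 7}  B4 = {2, 4, 5, 6}
Tree: B1–B2, B1–B3, B1–B4

Every bag has size at most 4, so the width is 4 − 1 = 3 and tw(G) ≤ 3. On the other hand G contains the 4-clique {1, 2, 4, 6}. A clique must lie in a single bag of any decomposition, so no decomposition can have width below 3. Hence tw(G) = 3 exactly.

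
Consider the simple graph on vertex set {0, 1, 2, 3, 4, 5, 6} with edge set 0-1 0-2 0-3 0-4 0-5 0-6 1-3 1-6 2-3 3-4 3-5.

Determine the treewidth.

2

A width-2 tree decomposition is:
Bags: B1 = {0, 1, 3}  B2 = {0, 3, 5}  B3 = {0, 2, 3}  B4 = {0, 1, 6}  B5 = {0, 3, 4}
Tree: B1–B2, B1–B3, B1–B4, B3–B5
The largest bag has 3 vertices, giving width 2; this decomposition certifies tw(G) ≤ 2. For the lower bound, the 3 vertices {0, 1, 3} are pairwise adjacent, and any tree decomposition puts a clique entirely inside one bag — forcing width ≥ 2. Hence tw(G) = 2 exactly.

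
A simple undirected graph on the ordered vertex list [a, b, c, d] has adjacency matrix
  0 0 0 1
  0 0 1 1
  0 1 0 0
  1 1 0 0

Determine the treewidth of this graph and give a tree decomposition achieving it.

Treewidth 1.
Bags: B1 = {a, d}  B2 = {b, d}  B3 = {b, c}
Tree: B1–B2, B2–B3

Each bag holds 2 vertices, so the decomposition has width 1, which upper-bounds the treewidth. Since G has at least one edge (e.g. a–d), it is not an edgeless graph, so tw(G) ≥ 1. Combining the bounds, tw(G) = 1.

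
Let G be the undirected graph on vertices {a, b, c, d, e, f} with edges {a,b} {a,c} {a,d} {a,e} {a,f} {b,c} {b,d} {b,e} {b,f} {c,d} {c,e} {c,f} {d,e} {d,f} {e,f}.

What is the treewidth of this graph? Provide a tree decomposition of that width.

With just one bag of size 6, the width is 6 − 1 = 5, so tw(G) ≤ 5. On the other hand G contains the 6-clique {a, b, c, d, e, f}. A clique must lie in a single bag of any decomposition, so no decomposition can have width below 5. The upper and lower bounds meet at 5, so that is the treewidth.

Treewidth 5.
Bags: B1 = {a, b, c, d, e, f}
Tree: (single bag)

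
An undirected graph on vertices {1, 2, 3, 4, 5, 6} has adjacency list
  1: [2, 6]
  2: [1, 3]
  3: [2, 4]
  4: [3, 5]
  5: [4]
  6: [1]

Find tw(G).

A width-1 tree decomposition is:
Bags: B1 = {1, 6}  B2 = {1, 2}  B3 = {2, 3}  B4 = {3, 4}  B5 = {4, 5}
Tree: B1–B2, B2–B3, B3–B4, B4–B5
Each bag holds 2 vertices, so the decomposition has width 1, which upper-bounds the treewidth. G has an edge, so its treewidth is at least 1. Therefore the treewidth is 1.

1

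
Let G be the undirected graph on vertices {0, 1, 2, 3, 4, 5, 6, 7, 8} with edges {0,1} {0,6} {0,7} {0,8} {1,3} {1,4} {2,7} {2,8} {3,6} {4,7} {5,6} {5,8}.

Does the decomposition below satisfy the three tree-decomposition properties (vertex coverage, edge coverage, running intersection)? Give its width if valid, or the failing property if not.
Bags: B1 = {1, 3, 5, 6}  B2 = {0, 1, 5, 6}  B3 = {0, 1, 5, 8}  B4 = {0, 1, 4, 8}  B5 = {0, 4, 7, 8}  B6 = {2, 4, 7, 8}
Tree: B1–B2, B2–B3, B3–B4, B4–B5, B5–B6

Yes; width 3.

Every vertex of G appears in some bag (union = {0, 1, 2, 3, 4, 5, 6, 7, 8}); every edge is covered by a bag; and for each vertex v the set of bags containing v is connected in the bag tree. The decomposition is therefore valid. The largest bag has 4 vertices, so the width is 3.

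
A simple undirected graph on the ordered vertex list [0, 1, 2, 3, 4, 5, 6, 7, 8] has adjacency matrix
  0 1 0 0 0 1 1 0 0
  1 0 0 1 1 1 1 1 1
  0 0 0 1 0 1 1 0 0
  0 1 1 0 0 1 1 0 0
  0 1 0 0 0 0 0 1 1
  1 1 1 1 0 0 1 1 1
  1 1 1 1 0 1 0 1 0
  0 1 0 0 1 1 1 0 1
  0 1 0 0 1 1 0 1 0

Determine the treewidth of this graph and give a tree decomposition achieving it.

Treewidth 3.
One such decomposition:
Bags: B1 = {1, 5, 6, 7}  B2 = {1, 3, 5, 6}  B3 = {0, 1, 5, 6}  B4 = {2, 3, 5, 6}  B5 = {1, 5, 7, 8}  B6 = {1, 4, 7, 8}
Tree: B1–B2, B2–B3, B2–B4, B1–B5, B5–B6

Every bag has size at most 4, so the width is 4 − 1 = 3 and tw(G) ≤ 3. Conversely, {1, 4, 7, 8} is a clique of size 4, and the vertices of any clique must share a bag in every tree decomposition; so some bag has ≥ 4 vertices and tw(G) ≥ 3. The upper and lower bounds meet at 3, so that is the treewidth.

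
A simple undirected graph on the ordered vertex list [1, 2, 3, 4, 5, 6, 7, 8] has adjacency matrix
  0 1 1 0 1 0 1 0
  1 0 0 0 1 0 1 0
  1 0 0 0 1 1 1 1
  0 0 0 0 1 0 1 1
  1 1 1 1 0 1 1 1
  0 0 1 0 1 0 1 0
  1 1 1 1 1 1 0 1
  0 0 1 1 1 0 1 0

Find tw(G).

3

A width-3 tree decomposition is:
Bags: B1 = {3, 5, 6, 7}  B2 = {3, 5, 7, 8}  B3 = {1, 3, 5, 7}  B4 = {1, 2, 5, 7}  B5 = {4, 5, 7, 8}
Tree: B1–B2, B1–B3, B3–B4, B2–B5
Each bag holds 4 vertices, so the decomposition has width 3, which upper-bounds the treewidth. Conversely, {1, 2, 5, 7} is a clique of size 4, and the vertices of any clique must share a bag in every tree decomposition; so some bag has ≥ 4 vertices and tw(G) ≥ 3. Therefore the treewidth is 3.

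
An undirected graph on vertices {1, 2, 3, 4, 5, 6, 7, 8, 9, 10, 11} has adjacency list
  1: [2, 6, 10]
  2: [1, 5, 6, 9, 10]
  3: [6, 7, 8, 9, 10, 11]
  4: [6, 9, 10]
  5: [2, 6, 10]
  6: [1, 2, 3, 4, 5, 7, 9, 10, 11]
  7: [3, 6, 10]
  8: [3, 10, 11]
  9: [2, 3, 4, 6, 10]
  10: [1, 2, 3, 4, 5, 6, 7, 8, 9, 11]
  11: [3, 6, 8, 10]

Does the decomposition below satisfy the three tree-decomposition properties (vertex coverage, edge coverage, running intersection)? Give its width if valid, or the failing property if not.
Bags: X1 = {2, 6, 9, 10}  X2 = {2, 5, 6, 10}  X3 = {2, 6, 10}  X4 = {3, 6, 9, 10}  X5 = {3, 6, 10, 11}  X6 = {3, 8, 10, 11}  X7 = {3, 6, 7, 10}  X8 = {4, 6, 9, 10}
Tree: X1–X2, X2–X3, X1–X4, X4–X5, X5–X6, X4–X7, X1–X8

No — vertex 1 appears in no bag.

A tree decomposition must satisfy three properties: every vertex lies in some bag; for every edge, both endpoints lie together in some bag; and for every vertex, the bags containing it form a connected subtree. Here vertex 1 appears in no bag, so the decomposition is invalid.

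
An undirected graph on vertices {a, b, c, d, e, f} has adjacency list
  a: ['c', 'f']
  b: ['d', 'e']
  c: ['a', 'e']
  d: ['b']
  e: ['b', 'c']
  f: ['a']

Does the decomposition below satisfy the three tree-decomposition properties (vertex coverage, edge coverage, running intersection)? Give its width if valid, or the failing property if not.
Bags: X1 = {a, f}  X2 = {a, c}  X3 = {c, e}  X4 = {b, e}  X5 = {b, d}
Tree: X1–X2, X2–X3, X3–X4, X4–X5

Yes; width 1.

Every vertex of G appears in some bag (union = {a, b, c, d, e, f}); every edge is covered by a bag; and for each vertex v the set of bags containing v is connected in the bag tree. The decomposition is therefore valid. The largest bag has 2 vertices, so the width is 1.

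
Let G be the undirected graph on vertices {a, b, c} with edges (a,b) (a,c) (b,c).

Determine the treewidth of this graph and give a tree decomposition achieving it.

Treewidth 2.
One such decomposition:
Bags: B1 = {a, b, c}
Tree: (single bag)

With just one bag of size 3, the width is 3 − 1 = 2, so tw(G) ≤ 2. For the lower bound, the 3 vertices {a, b, c} are pairwise adjacent, and any tree decomposition puts a clique entirely inside one bag — forcing width ≥ 2. The upper and lower bounds meet at 2, so that is the treewidth.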